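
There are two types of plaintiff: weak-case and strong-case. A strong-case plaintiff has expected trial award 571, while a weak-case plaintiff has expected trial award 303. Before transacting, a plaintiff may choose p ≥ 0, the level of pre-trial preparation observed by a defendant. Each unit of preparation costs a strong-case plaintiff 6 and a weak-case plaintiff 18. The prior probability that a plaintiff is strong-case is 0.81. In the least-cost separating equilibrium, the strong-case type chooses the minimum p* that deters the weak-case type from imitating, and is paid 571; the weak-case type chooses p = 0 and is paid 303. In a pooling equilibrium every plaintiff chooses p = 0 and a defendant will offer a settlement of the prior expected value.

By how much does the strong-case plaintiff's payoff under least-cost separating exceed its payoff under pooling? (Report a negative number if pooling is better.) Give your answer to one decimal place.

-38.4

Least-cost separating signal: p* solves 303 = 571 − 18·p*, so p* = (571 − 303)/18 ≈ 14.8889.
Strong-case type's separating payoff: 571 − 6 × p* = 571 − 6 × (571 − 303)/18 = 571 − 1608/18 ≈ 481.667.
Pooling payoff: 0.81 × 571 + 0.19 × 303 = 520.08.
Difference: 481.667 − 520.08 = -38.413, i.e. -38.4 to one decimal place.
The strong-case type would prefer the pooling outcome.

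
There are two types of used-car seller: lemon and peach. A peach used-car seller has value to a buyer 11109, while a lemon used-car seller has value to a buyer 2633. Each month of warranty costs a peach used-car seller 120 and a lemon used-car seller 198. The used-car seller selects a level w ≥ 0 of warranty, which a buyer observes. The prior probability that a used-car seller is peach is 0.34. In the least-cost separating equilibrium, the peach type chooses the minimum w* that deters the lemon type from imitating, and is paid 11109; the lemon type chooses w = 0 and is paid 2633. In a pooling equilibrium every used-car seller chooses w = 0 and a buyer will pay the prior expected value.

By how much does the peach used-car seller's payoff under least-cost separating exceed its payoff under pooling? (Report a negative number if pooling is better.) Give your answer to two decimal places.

457.19

Least-cost separating signal: w* solves 2633 = 11109 − 198·w*, so w* = (11109 − 2633)/198 ≈ 42.8081.
Peach type's separating payoff: 11109 − 120 × w* = 11109 − 120 × (11109 − 2633)/198 = 11109 − 1017120/198 ≈ 5972.0303.
Pooling payoff: 0.34 × 11109 + 0.66 × 2633 = 5514.84.
Difference: 5972.0303 − 5514.84 = 457.1903, i.e. 457.19 to two decimal places.
The peach type prefers to separate.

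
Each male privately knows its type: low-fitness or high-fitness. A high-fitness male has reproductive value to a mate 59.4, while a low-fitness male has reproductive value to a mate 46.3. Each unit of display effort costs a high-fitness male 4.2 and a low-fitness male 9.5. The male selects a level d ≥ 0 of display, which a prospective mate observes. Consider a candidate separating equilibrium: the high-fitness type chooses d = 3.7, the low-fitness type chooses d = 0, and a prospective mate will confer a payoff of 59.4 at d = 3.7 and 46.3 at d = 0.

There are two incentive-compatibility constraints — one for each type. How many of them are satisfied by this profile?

1

Low-fitness type: stay at 0 → 46.3; mimic → 59.4 − 9.5 × 3.7 = 24.25. IC holds (46.3 ≥ 24.25).
High-fitness type: signal → 59.4 − 4.2 × 3.7 = 43.86; deviate to 0 → 46.3. IC fails (43.86 < 46.3).
1 of 2 constraints hold, so this profile is not an equilibrium.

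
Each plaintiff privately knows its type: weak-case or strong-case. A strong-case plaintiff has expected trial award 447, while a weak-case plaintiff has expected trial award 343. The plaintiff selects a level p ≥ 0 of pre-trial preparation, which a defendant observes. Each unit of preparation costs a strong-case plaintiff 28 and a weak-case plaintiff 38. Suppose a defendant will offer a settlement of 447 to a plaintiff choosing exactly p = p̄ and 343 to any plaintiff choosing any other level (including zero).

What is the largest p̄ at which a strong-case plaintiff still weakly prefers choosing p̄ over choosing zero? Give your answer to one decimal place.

Choosing p̄ yields the strong-case type 447 − 28·p̄; choosing zero yields 343.
The strong-case type is indifferent at 447 − 28·p̄ = 343, i.e. p̄ = (447 − 343) / 28 ≈ 3.7.
For any p̄ above 3.7 the strong-case type would rather pool at zero, so separation collapses.

3.7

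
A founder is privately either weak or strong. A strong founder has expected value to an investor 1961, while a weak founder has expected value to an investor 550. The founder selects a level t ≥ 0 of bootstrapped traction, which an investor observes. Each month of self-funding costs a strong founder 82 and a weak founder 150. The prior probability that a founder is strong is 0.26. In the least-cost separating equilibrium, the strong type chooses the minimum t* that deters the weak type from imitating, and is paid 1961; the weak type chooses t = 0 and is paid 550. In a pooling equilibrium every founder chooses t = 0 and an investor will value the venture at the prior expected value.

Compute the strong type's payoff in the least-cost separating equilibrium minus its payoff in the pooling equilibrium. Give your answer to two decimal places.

Least-cost separating signal: t* solves 550 = 1961 − 150·t*, so t* = (1961 − 550)/150 ≈ 9.4067.
Strong type's separating payoff: 1961 − 82 × t* = 1961 − 82 × (1961 − 550)/150 = 1961 − 115702/150 ≈ 1189.6533.
Pooling payoff: 0.26 × 1961 + 0.74 × 550 = 916.86.
Difference: 1189.6533 − 916.86 = 272.7933, i.e. 272.79 to two decimal places.
The strong type prefers to separate.

272.79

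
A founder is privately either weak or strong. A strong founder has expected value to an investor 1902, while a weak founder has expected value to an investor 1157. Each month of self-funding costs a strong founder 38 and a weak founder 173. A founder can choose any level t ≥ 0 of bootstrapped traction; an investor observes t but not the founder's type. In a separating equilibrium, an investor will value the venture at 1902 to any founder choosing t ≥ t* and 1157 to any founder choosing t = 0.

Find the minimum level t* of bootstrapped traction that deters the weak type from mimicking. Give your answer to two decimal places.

A weak founder choosing t = 0 receives 1157.
Imitating at t* instead would pay 1902 at cost 173·t*, netting 1902 − 173·t*.
Indifference: 1157 = 1902 − 173·t*, so t* = (1902 − 1157) / 173 ≈ 4.31.
At t* the weak type's incentive constraint just binds; the strong type strictly prefers t* since its per-unit cost is lower.

4.31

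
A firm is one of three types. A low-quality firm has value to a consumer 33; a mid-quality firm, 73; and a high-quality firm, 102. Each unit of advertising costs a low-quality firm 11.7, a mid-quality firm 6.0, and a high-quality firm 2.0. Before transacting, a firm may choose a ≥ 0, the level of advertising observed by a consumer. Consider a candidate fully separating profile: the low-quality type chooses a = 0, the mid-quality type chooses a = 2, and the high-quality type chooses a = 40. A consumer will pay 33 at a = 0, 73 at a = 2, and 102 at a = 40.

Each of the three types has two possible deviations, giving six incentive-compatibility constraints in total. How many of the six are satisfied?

3

Low-quality (own payoff 33): to a=2 gives 73 − 11.7×2 = 49.6 → profitable ✗; to a=40 gives 102 − 11.7×40 = -366 → no gain ✓.
Mid-quality (own payoff 73 − 6.0×2 = 61): to a=0 gives 33 → no gain ✓; to a=40 gives 102 − 6.0×40 = -138 → no gain ✓.
High-quality (own payoff 102 − 2.0×40 = 22): to a=0 gives 33 → profitable ✗; to a=2 gives 73 − 2.0×2 = 69 → profitable ✗.
3 of the 6 constraints hold; not an equilibrium.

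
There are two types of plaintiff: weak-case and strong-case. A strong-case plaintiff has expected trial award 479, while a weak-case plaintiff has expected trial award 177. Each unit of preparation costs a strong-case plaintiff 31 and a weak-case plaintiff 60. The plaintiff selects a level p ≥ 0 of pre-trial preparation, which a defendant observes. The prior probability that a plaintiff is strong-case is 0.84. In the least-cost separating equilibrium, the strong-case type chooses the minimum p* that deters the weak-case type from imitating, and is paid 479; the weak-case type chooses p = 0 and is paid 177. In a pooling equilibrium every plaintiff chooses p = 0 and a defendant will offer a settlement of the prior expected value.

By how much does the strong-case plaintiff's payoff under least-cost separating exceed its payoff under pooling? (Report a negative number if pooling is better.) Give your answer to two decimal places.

-107.71

Least-cost separating signal: p* solves 177 = 479 − 60·p*, so p* = (479 − 177)/60 ≈ 5.0333.
Strong-case type's separating payoff: 479 − 31 × p* = 479 − 31 × (479 − 177)/60 = 479 − 9362/60 ≈ 322.9667.
Pooling payoff: 0.84 × 479 + 0.16 × 177 = 430.68.
Difference: 322.9667 − 430.68 = -107.7133, i.e. -107.71 to two decimal places.
The strong-case type would prefer the pooling outcome.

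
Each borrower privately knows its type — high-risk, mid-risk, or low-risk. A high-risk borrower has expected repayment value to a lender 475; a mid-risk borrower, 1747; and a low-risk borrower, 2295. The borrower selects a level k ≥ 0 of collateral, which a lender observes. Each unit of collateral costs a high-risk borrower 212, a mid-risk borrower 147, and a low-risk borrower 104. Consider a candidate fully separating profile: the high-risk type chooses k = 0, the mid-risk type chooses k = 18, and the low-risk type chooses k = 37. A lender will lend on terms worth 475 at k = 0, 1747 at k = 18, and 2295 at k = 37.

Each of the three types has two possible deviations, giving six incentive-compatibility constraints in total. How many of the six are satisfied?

High-risk (own payoff 475): to k=18 gives 1747 − 212×18 = -2069 → no gain ✓; to k=37 gives 2295 − 212×37 = -5549 → no gain ✓.
Mid-risk (own payoff 1747 − 147×18 = -899): to k=0 gives 475 → profitable ✗; to k=37 gives 2295 − 147×37 = -3144 → no gain ✓.
Low-risk (own payoff 2295 − 104×37 = -1553): to k=0 gives 475 → profitable ✗; to k=18 gives 1747 − 104×18 = -125 → profitable ✗.
3 of the 6 constraints hold; not an equilibrium.

3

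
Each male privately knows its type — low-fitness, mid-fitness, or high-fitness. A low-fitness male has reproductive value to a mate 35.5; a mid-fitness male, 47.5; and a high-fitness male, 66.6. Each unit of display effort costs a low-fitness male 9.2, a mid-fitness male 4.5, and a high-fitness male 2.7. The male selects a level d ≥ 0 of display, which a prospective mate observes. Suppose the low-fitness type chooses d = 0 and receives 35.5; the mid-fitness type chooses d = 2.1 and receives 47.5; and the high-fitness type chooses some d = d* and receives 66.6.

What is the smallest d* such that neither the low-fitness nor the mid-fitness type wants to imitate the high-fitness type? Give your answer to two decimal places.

Mid-fitness type (on-path payoff 47.5 − 4.5×2.1 = 38.05) won't mimic when 38.05 ≥ 66.6 − 4.5·d*, i.e. d* ≥ 6.34.
Low-fitness type (on-path payoff 35.5) won't mimic when 35.5 ≥ 66.6 − 9.2·d*, i.e. d* ≥ 3.38.
Both must hold, so d* = max(3.38, 6.34) = 6.34. The mid-fitness type's constraint binds.

6.34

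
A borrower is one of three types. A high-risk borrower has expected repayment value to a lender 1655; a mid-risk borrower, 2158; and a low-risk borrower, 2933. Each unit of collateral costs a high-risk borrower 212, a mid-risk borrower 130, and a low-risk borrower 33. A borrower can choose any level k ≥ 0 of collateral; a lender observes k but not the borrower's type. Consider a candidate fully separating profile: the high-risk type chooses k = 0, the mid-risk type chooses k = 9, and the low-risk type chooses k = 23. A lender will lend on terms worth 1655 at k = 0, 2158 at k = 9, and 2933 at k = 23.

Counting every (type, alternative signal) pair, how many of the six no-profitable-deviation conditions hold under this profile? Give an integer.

5

High-risk (own payoff 1655): to k=9 gives 2158 − 212×9 = 250 → no gain ✓; to k=23 gives 2933 − 212×23 = -1943 → no gain ✓.
Low-risk (own payoff 2933 − 33×23 = 2174): to k=0 gives 1655 → no gain ✓; to k=9 gives 2158 − 33×9 = 1861 → no gain ✓.
Mid-risk (own payoff 2158 − 130×9 = 988): to k=0 gives 1655 → profitable ✗; to k=23 gives 2933 − 130×23 = -57 → no gain ✓.
5 of the 6 constraints hold; not an equilibrium.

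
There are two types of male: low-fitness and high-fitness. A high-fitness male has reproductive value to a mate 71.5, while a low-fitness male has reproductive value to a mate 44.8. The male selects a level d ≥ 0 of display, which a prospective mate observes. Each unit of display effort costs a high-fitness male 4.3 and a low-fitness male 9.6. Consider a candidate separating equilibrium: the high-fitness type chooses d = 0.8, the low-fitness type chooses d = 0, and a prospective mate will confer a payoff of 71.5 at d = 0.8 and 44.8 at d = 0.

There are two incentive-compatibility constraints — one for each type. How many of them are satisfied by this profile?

High-fitness type: signal → 71.5 − 4.3 × 0.8 = 68.06; deviate to 0 → 44.8. IC holds (68.06 ≥ 44.8).
Low-fitness type: stay at 0 → 44.8; mimic → 71.5 − 9.6 × 0.8 = 63.82. IC fails (44.8 < 63.82).
1 of 2 constraints hold, so this profile is not an equilibrium.

1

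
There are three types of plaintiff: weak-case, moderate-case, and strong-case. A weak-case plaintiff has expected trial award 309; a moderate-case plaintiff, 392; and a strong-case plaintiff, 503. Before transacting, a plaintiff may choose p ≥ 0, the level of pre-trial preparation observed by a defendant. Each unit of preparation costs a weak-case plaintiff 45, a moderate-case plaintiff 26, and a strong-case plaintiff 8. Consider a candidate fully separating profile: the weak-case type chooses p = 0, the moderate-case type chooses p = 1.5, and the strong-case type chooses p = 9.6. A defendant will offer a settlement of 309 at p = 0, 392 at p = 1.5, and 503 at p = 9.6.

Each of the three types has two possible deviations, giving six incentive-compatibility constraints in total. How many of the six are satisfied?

Moderate-case (own payoff 392 − 26×1.5 = 353): to p=0 gives 309 → no gain ✓; to p=9.6 gives 503 − 26×9.6 = 253.4 → no gain ✓.
Weak-case (own payoff 309): to p=1.5 gives 392 − 45×1.5 = 324.5 → profitable ✗; to p=9.6 gives 503 − 45×9.6 = 71 → no gain ✓.
Strong-case (own payoff 503 − 8×9.6 = 426.2): to p=0 gives 309 → no gain ✓; to p=1.5 gives 392 − 8×1.5 = 380 → no gain ✓.
5 of the 6 constraints hold; not an equilibrium.

5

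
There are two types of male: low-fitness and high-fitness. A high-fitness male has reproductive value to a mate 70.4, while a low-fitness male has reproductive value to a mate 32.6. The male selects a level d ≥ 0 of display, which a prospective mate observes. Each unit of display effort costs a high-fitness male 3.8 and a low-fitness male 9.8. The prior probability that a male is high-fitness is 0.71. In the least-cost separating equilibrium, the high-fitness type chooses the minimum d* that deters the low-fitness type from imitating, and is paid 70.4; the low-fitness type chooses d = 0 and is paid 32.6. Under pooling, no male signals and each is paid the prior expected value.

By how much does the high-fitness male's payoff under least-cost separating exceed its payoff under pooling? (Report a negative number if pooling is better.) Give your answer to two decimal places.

-3.70

Least-cost separating signal: d* solves 32.6 = 70.4 − 9.8·d*, so d* = (70.4 − 32.6)/9.8 ≈ 3.8571.
High-fitness type's separating payoff: 70.4 − 3.8 × d* = 70.4 − 3.8 × (70.4 − 32.6)/9.8 = 70.4 − 143.64/9.8 ≈ 55.7429.
Pooling payoff: 0.71 × 70.4 + 0.29 × 32.6 = 59.438.
Difference: 55.7429 − 59.438 = -3.6951, i.e. -3.70 to two decimal places.
The high-fitness type would prefer the pooling outcome.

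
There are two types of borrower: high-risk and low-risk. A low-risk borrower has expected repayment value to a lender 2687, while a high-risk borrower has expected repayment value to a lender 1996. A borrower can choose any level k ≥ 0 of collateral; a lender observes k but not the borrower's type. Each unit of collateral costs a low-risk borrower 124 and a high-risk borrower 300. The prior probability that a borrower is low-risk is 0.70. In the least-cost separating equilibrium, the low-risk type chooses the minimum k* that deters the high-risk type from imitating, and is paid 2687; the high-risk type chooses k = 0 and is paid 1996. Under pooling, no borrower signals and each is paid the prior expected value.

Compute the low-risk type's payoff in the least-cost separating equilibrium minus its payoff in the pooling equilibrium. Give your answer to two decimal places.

-78.31

Least-cost separating signal: k* solves 1996 = 2687 − 300·k*, so k* = (2687 − 1996)/300 ≈ 2.3033.
Low-risk type's separating payoff: 2687 − 124 × k* = 2687 − 124 × (2687 − 1996)/300 = 2687 − 85684/300 ≈ 2401.3867.
Pooling payoff: 0.70 × 2687 + 0.30 × 1996 = 2479.7.
Difference: 2401.3867 − 2479.7 = -78.3133, i.e. -78.31 to two decimal places.
The low-risk type would prefer the pooling outcome.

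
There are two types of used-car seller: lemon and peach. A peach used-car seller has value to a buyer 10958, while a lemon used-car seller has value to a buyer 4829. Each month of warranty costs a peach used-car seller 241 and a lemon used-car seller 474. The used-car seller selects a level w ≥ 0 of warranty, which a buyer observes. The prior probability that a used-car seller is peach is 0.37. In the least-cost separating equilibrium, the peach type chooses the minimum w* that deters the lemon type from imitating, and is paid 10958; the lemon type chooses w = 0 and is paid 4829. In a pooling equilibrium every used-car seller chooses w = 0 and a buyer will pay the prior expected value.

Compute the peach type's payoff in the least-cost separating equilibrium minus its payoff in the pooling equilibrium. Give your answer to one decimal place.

745.0

Least-cost separating signal: w* solves 4829 = 10958 − 474·w*, so w* = (10958 − 4829)/474 ≈ 12.9304.
Peach type's separating payoff: 10958 − 241 × w* = 10958 − 241 × (10958 − 4829)/474 = 10958 − 1477089/474 ≈ 7841.778.
Pooling payoff: 0.37 × 10958 + 0.63 × 4829 = 7096.73.
Difference: 7841.778 − 7096.73 = 745.048, i.e. 745.0 to one decimal place.
The peach type prefers to separate.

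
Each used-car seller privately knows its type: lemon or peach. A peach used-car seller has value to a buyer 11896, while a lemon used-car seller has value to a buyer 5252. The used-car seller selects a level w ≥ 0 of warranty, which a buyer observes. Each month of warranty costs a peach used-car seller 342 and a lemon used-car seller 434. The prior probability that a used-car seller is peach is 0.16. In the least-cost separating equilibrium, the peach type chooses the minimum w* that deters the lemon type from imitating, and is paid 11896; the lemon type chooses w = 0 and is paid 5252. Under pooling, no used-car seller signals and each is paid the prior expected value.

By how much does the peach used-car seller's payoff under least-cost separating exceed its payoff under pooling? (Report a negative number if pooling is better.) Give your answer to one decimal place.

345.4

Least-cost separating signal: w* solves 5252 = 11896 − 434·w*, so w* = (11896 − 5252)/434 ≈ 15.3088.
Peach type's separating payoff: 11896 − 342 × w* = 11896 − 342 × (11896 − 5252)/434 = 11896 − 2272248/434 ≈ 6660.406.
Pooling payoff: 0.16 × 11896 + 0.84 × 5252 = 6315.04.
Difference: 6660.406 − 6315.04 = 345.366, i.e. 345.4 to one decimal place.
The peach type prefers to separate.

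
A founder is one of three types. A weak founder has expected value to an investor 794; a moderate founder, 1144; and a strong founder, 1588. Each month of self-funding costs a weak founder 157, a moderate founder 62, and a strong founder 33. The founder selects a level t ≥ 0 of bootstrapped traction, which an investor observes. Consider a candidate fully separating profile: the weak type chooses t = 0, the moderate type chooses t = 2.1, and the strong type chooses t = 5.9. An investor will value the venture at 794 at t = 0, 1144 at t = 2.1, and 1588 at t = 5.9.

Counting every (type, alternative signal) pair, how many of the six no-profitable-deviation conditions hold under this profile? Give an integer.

Moderate (own payoff 1144 − 62×2.1 = 1013.8): to t=0 gives 794 → no gain ✓; to t=5.9 gives 1588 − 62×5.9 = 1222.2 → profitable ✗.
Weak (own payoff 794): to t=2.1 gives 1144 − 157×2.1 = 814.3 → profitable ✗; to t=5.9 gives 1588 − 157×5.9 = 661.7 → no gain ✓.
Strong (own payoff 1588 − 33×5.9 = 1393.3): to t=0 gives 794 → no gain ✓; to t=2.1 gives 1144 − 33×2.1 = 1074.7 → no gain ✓.
4 of the 6 constraints hold; not an equilibrium.

4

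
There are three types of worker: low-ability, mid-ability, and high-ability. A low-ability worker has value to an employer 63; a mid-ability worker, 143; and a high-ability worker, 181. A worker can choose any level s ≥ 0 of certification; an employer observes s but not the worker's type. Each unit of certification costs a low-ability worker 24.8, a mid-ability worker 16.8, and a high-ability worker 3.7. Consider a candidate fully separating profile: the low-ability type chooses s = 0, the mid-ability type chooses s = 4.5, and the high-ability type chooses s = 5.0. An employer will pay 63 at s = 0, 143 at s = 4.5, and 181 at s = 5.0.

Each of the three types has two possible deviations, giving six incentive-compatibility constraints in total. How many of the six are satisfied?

Low-ability (own payoff 63): to s=4.5 gives 143 − 24.8×4.5 = 31.4 → no gain ✓; to s=5.0 gives 181 − 24.8×5.0 = 57 → no gain ✓.
Mid-ability (own payoff 143 − 16.8×4.5 = 67.4): to s=0 gives 63 → no gain ✓; to s=5.0 gives 181 − 16.8×5.0 = 97 → profitable ✗.
High-ability (own payoff 181 − 3.7×5.0 = 162.5): to s=0 gives 63 → no gain ✓; to s=4.5 gives 143 − 3.7×4.5 = 126.35 → no gain ✓.
5 of the 6 constraints hold; not an equilibrium.

5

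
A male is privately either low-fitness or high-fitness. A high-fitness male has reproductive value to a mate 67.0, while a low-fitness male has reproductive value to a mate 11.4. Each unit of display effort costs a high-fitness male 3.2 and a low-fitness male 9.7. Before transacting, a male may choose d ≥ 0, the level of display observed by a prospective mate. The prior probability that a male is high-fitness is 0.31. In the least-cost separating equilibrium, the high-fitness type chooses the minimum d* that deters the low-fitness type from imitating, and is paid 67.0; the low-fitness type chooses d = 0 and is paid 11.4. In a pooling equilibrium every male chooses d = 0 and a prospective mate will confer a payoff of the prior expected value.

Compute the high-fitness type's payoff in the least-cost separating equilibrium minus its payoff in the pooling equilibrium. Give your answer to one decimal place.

20.0

Least-cost separating signal: d* solves 11.4 = 67.0 − 9.7·d*, so d* = (67.0 − 11.4)/9.7 ≈ 5.7320.
High-fitness type's separating payoff: 67.0 − 3.2 × d* = 67.0 − 3.2 × (67.0 − 11.4)/9.7 = 67.0 − 177.92/9.7 ≈ 48.658.
Pooling payoff: 0.31 × 67.0 + 0.69 × 11.4 = 28.636.
Difference: 48.658 − 28.636 = 20.022, i.e. 20.0 to one decimal place.
The high-fitness type prefers to separate.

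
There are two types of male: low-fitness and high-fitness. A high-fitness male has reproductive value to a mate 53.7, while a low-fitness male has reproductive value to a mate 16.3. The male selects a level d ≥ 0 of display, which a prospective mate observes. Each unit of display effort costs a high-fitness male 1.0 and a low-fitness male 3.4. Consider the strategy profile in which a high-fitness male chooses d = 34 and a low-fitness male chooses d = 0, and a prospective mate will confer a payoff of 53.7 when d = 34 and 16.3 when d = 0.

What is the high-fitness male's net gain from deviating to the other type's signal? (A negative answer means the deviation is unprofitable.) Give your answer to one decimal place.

-3.4

Playing d = 34 the high-fitness male receives 53.7 − 1.0 × 34 = 19.7.
Deviating to d = 0 yields 16.3 instead.
Gain from deviating: 16.3 − 19.7 = -3.4.
The gain is negative, so the high-fitness type's incentive-compatibility constraint is satisfied.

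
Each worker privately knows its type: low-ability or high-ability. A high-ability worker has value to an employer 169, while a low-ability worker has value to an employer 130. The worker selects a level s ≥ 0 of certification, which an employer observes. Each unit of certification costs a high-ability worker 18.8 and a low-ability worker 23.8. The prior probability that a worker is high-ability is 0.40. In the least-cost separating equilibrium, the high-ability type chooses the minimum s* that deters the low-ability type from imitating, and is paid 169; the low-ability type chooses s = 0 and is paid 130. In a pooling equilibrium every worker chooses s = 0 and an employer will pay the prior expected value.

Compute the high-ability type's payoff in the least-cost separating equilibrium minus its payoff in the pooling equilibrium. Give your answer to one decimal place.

-7.4

Least-cost separating signal: s* solves 130 = 169 − 23.8·s*, so s* = (169 − 130)/23.8 ≈ 1.6387.
High-ability type's separating payoff: 169 − 18.8 × s* = 169 − 18.8 × (169 − 130)/23.8 = 169 − 733.2/23.8 ≈ 138.193.
Pooling payoff: 0.40 × 169 + 0.60 × 130 = 145.6.
Difference: 138.193 − 145.6 = -7.407, i.e. -7.4 to one decimal place.
The high-ability type would prefer the pooling outcome.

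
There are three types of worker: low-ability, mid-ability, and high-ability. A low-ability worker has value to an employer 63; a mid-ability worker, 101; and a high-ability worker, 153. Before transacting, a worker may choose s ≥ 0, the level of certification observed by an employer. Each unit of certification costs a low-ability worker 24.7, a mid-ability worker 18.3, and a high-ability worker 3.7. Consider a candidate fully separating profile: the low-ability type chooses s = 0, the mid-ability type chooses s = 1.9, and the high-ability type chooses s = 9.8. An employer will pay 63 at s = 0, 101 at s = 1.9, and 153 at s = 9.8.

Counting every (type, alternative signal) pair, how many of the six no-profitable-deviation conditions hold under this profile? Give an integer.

High-ability (own payoff 153 − 3.7×9.8 = 116.74): to s=0 gives 63 → no gain ✓; to s=1.9 gives 101 − 3.7×1.9 = 93.97 → no gain ✓.
Low-ability (own payoff 63): to s=1.9 gives 101 − 24.7×1.9 = 54.07 → no gain ✓; to s=9.8 gives 153 − 24.7×9.8 = -89.06 → no gain ✓.
Mid-ability (own payoff 101 − 18.3×1.9 = 66.23): to s=0 gives 63 → no gain ✓; to s=9.8 gives 153 − 18.3×9.8 = -26.34 → no gain ✓.
6 of the 6 constraints hold; this profile is a separating equilibrium.

6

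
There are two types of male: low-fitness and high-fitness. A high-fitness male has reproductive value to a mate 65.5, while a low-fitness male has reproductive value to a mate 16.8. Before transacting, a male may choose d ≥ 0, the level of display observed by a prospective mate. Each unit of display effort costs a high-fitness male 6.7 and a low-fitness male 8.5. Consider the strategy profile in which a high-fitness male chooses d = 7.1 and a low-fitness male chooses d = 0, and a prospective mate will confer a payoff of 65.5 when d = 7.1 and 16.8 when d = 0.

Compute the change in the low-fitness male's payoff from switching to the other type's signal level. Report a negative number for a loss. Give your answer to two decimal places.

-11.65

Playing d = 0 the low-fitness male receives 16.8.
Deviating to d = 7.1 brings payment 65.5 at cost 8.5 × 7.1 = 60.35, netting 5.15.
Gain from deviating: 5.15 − 16.8 = -11.65.
The gain is negative, so the low-fitness type's incentive-compatibility constraint is satisfied.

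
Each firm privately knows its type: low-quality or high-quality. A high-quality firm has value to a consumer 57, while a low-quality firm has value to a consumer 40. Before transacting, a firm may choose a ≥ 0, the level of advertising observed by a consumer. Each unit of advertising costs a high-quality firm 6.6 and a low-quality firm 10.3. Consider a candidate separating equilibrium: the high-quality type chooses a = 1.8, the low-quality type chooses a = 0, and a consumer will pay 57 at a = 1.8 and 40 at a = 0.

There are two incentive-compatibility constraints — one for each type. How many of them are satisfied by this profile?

2

High-quality type: signal → 57 − 6.6 × 1.8 = 45.12; deviate to 0 → 40. IC holds (45.12 ≥ 40).
Low-quality type: stay at 0 → 40; mimic → 57 − 10.3 × 1.8 = 38.46. IC holds (40 ≥ 38.46).
2 of 2 constraints hold, so this is a separating equilibrium.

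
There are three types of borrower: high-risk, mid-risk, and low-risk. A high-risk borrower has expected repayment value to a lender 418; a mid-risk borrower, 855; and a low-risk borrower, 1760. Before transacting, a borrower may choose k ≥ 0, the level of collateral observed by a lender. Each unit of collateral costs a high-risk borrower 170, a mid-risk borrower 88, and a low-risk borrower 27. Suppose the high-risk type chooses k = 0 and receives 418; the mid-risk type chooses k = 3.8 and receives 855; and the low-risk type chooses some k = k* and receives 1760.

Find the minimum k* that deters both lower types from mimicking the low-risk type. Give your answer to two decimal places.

Mid-risk type (on-path payoff 855 − 88×3.8 = 520.6) won't mimic when 520.6 ≥ 1760 − 88·k*, i.e. k* ≥ 14.08.
High-risk type (on-path payoff 418) won't mimic when 418 ≥ 1760 − 170·k*, i.e. k* ≥ 7.89.
Both must hold, so k* = max(7.89, 14.08) = 14.08. The mid-risk type's constraint binds.

14.08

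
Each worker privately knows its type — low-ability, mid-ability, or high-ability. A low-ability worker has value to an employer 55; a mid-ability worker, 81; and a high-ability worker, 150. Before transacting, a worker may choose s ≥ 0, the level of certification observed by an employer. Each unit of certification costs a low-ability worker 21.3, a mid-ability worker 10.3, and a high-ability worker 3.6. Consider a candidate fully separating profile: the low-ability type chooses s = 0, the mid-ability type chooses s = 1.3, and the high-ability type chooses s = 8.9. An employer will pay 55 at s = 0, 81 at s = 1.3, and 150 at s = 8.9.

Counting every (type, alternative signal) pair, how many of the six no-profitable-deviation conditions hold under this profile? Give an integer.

Low-ability (own payoff 55): to s=1.3 gives 81 − 21.3×1.3 = 53.31 → no gain ✓; to s=8.9 gives 150 − 21.3×8.9 = -39.57 → no gain ✓.
Mid-ability (own payoff 81 − 10.3×1.3 = 67.61): to s=0 gives 55 → no gain ✓; to s=8.9 gives 150 − 10.3×8.9 = 58.33 → no gain ✓.
High-ability (own payoff 150 − 3.6×8.9 = 117.96): to s=0 gives 55 → no gain ✓; to s=1.3 gives 81 − 3.6×1.3 = 76.32 → no gain ✓.
6 of the 6 constraints hold; this profile is a separating equilibrium.

6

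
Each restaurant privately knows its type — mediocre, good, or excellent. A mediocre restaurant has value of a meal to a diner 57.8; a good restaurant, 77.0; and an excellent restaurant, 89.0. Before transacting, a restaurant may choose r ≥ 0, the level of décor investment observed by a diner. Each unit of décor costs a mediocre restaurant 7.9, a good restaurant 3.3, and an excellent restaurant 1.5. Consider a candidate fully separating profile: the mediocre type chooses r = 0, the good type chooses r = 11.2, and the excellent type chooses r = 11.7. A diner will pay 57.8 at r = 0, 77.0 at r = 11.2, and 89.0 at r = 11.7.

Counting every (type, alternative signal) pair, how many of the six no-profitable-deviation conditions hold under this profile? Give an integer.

Good (own payoff 77.0 − 3.3×11.2 = 40.04): to r=0 gives 57.8 → profitable ✗; to r=11.7 gives 89.0 − 3.3×11.7 = 50.39 → profitable ✗.
Mediocre (own payoff 57.8): to r=11.2 gives 77.0 − 7.9×11.2 = -11.48 → no gain ✓; to r=11.7 gives 89.0 − 7.9×11.7 = -3.43 → no gain ✓.
Excellent (own payoff 89.0 − 1.5×11.7 = 71.45): to r=0 gives 57.8 → no gain ✓; to r=11.2 gives 77.0 − 1.5×11.2 = 60.2 → no gain ✓.
4 of the 6 constraints hold; not an equilibrium.

4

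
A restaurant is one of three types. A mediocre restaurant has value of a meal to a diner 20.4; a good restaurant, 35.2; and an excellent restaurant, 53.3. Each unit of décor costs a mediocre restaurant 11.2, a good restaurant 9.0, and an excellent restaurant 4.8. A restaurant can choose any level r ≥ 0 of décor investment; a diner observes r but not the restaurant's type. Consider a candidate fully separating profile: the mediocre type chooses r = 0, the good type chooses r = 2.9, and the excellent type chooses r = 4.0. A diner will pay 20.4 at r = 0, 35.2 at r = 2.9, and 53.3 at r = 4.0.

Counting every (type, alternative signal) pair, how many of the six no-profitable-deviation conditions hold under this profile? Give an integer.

4

Excellent (own payoff 53.3 − 4.8×4.0 = 34.1): to r=0 gives 20.4 → no gain ✓; to r=2.9 gives 35.2 − 4.8×2.9 = 21.28 → no gain ✓.
Good (own payoff 35.2 − 9.0×2.9 = 9.1): to r=0 gives 20.4 → profitable ✗; to r=4.0 gives 53.3 − 9.0×4.0 = 17.3 → profitable ✗.
Mediocre (own payoff 20.4): to r=2.9 gives 35.2 − 11.2×2.9 = 2.72 → no gain ✓; to r=4.0 gives 53.3 − 11.2×4.0 = 8.5 → no gain ✓.
4 of the 6 constraints hold; not an equilibrium.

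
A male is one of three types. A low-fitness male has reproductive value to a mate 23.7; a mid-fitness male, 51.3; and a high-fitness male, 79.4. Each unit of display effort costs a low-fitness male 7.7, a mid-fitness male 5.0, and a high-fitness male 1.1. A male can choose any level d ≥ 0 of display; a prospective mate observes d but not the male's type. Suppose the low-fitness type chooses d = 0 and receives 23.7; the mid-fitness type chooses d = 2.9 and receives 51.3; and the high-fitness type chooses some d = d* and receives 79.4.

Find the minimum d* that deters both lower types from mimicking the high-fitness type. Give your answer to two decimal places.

8.52

Mid-fitness type (on-path payoff 51.3 − 5.0×2.9 = 36.8) won't mimic when 36.8 ≥ 79.4 − 5.0·d*, i.e. d* ≥ 8.52.
Low-fitness type (on-path payoff 23.7) won't mimic when 23.7 ≥ 79.4 − 7.7·d*, i.e. d* ≥ 7.23.
Both must hold, so d* = max(7.23, 8.52) = 8.52. The mid-fitness type's constraint binds.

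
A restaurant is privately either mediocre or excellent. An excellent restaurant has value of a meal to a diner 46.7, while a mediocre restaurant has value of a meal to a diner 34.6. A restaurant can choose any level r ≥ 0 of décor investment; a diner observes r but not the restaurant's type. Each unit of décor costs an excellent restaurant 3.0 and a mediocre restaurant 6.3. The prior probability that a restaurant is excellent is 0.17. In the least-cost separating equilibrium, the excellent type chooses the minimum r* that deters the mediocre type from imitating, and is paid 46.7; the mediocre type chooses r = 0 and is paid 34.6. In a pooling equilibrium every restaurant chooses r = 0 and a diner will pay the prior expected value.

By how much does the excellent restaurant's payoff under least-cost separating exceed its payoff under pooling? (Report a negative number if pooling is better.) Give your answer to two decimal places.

4.28

Least-cost separating signal: r* solves 34.6 = 46.7 − 6.3·r*, so r* = (46.7 − 34.6)/6.3 ≈ 1.9206.
Excellent type's separating payoff: 46.7 − 3.0 × r* = 46.7 − 3.0 × (46.7 − 34.6)/6.3 = 46.7 − 36.3/6.3 ≈ 40.9381.
Pooling payoff: 0.17 × 46.7 + 0.83 × 34.6 = 36.657.
Difference: 40.9381 − 36.657 = 4.2811, i.e. 4.28 to two decimal places.
The excellent type prefers to separate.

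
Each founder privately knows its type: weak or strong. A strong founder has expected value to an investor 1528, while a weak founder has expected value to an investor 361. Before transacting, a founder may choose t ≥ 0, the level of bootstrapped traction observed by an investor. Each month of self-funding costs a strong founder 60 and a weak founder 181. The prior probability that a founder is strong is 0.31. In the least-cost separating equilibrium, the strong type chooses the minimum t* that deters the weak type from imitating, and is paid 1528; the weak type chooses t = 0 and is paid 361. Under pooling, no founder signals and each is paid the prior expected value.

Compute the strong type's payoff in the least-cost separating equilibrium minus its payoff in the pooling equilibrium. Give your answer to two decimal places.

Least-cost separating signal: t* solves 361 = 1528 − 181·t*, so t* = (1528 − 361)/181 ≈ 6.4475.
Strong type's separating payoff: 1528 − 60 × t* = 1528 − 60 × (1528 − 361)/181 = 1528 − 70020/181 ≈ 1141.1492.
Pooling payoff: 0.31 × 1528 + 0.69 × 361 = 722.77.
Difference: 1141.1492 − 722.77 = 418.3792, i.e. 418.38 to two decimal places.
The strong type prefers to separate.

418.38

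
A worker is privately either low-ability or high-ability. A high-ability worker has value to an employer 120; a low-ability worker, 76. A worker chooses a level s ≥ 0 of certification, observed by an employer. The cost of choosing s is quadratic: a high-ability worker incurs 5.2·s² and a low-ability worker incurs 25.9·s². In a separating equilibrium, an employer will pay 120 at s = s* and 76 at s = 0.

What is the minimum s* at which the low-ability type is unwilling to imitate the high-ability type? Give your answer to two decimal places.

The low-ability type at s = 0 receives 76; imitating at s* yields 120 − 25.9·s*².
Indifference: 76 = 120 − 25.9·s*², so s*² = (120 − 76) / 25.9 ≈ 1.6988.
s* = √1.6988 ≈ 1.30.

1.30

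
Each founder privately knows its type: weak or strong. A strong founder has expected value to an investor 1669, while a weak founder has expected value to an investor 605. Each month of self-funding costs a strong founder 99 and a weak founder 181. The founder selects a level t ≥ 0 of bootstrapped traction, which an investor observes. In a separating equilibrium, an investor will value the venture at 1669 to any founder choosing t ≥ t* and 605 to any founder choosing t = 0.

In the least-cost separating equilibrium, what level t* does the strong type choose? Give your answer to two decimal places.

A weak founder choosing t = 0 receives 605.
Imitating at t* instead would pay 1669 at cost 181·t*, netting 1669 − 181·t*.
Indifference: 605 = 1669 − 181·t*, so t* = (1669 − 605) / 181 ≈ 5.88.
This is the weak type's binding incentive-compatibility constraint; any t ≥ 5.88 sustains separation on that side.

5.88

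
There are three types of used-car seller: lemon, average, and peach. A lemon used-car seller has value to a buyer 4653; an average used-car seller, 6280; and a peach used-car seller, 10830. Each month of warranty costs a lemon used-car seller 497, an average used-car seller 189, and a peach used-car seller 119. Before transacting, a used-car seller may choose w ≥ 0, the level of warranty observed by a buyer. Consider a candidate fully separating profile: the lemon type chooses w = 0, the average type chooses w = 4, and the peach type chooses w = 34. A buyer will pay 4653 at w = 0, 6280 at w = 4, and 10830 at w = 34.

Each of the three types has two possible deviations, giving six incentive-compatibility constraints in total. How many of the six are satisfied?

Lemon (own payoff 4653): to w=4 gives 6280 − 497×4 = 4292 → no gain ✓; to w=34 gives 10830 − 497×34 = -6068 → no gain ✓.
Average (own payoff 6280 − 189×4 = 5524): to w=0 gives 4653 → no gain ✓; to w=34 gives 10830 − 189×34 = 4404 → no gain ✓.
Peach (own payoff 10830 − 119×34 = 6784): to w=0 gives 4653 → no gain ✓; to w=4 gives 6280 − 119×4 = 5804 → no gain ✓.
6 of the 6 constraints hold; this profile is a separating equilibrium.

6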